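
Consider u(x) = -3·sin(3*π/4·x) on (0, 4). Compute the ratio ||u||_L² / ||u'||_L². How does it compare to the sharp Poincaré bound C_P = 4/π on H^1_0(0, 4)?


||u||_L² / ||u'||_L² = 4/(3*π) < C_P = 4/π.

u(x) = -3·sin(3*π/4·x), so u'(x) = -9*π*cos(3*π*x/4)/4.
Writing u(x) = A·sin(kπx/L) with A = -3 and k = 3, use ∫_0^L sin²(kπx/L) dx = L/2 and ∫_0^L cos²(kπx/L) dx = L/2.
u² = 9·sin²(3*π/4·x) and (u')² = 81*π^2/16·cos²(3*π/4·x), and each of sin², cos² integrates to L/2 = 2 over (0, 4).
∫_0^4 u² dx = 18, so ||u||_L² = 3*sqrt(2).
∫_0^4 (u')² dx = 81*π^2/8, so ||u'||_L² = 9*sqrt(2)*π/4.
Ratio ||u||_L² / ||u'||_L² = 4/(3*π).
Sharp Poincaré constant on H^1_0(0, 4) is C_P = L/π = 4/π, achieved by sin(π/4·x).
This is the k = 3 harmonic; the ratio L/(kπ) is strictly less than C_P = L/π, consistent with the sharp inequality ||u||_L² ≤ C_P ||u'||_L².


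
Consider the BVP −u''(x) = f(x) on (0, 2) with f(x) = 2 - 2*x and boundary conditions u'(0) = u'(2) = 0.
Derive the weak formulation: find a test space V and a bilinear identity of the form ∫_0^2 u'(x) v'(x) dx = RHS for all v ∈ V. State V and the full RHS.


V = H^1(0, 2) (no boundary constraint on v; u is determined up to an additive constant); weak form: ∫_0^2 u'v' dx = ∫_0^2 (2 - 2*x) v dx for all v ∈ V.

Multiply both sides by a test function v and integrate from 0 to 2:
  ∫_0^2 −u''(x) v(x) dx = ∫_0^2 f(x) v(x) dx.
Integrate the LHS by parts once:
  ∫_0^2 −u'' v dx = −[u'(x) v(x)]_0^2 + ∫_0^2 u'(x) v'(x) dx.
Thus ∫_0^2 u'(x) v'(x) dx = ∫_0^2 f(x) v(x) dx + [u'(x) v(x)]_0^2.
Choose V so that boundary terms are either known or forced to vanish.
u has homogeneous Neumann: u'(0) = u'(2) = 0. So [u' v]_0^2 = 0·v(2) − 0·v(0) = 0 for any v; take V = H^1(0, 2).
Weak formulation: find u (satisfying any essential BC) such that ∫_0^2 u'(x) v'(x) dx = ∫_0^2 f v dx for all v ∈ V (homogeneous Neumann, so boundary terms vanish).
Substituting f(x) = 2 - 2*x, the right-hand side is ∫_0^2 (2 - 2*x) v dx.
Compatibility check (pure Neumann): taking v ≡ 1 ∈ V gives 0 = ∫_0^2 f dx + (0) − (0), i.e. ∫_0^2 f dx must equal u'(0) − u'(2) = 0. Indeed ∫_0^2 (2 - 2*x) dx = 0, so the data are compatible. The solution is then unique only up to an additive constant (fix it e.g. by requiring ∫_0^2 u dx = 0).


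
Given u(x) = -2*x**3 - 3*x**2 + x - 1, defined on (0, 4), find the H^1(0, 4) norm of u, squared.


||u||_{H^1}^2 = 3253784/105

The H^1 norm (squared) on an interval (0, L) is
  ||u||_{H^1}^2 = ∫_0^L u(x)^2 dx + ∫_0^L u'(x)^2 dx.
Compute u'(x) = -6*x**2 - 6*x + 1.
Then u(x)^2 = 4*x**6 + 12*x**5 + 5*x**4 - 2*x**3 + 7*x**2 - 2*x + 1 and u'(x)^2 = 36*x**4 + 72*x**3 + 24*x**2 - 12*x + 1.
Integrate each monomial from 0 to 4 using ∫_0^4 c·x^n dx = c·4^(n+1)/(n+1):
  ∫_0^4 u(x)^2 dx = ∫_0^4 (4*x^6 + 12*x^5 + 5*x^4 - 2*x^3 + 7*x^2 - 2*x + 1) dx. Term by term:
    ∫_0^4 4*x^6 dx = 65536/7;  ∫_0^4 12*x^5 dx = 8192;  ∫_0^4 5*x^4 dx = 1024;
    ∫_0^4 -2*x^3 dx = -128;  ∫_0^4 7*x^2 dx = 448/3;  ∫_0^4 -2*x dx = -16;
    ∫_0^4 1 dx = 4.
  Sum: 65536/7 + 8192 + 1024 − 128 + 448/3 − 16 + 4 = 390340/21.
  ∫_0^4 u'(x)^2 dx = ∫_0^4 (36*x^4 + 72*x^3 + 24*x^2 - 12*x + 1) dx. Term by term:
    ∫_0^4 36*x^4 dx = 36864/5;  ∫_0^4 72*x^3 dx = 4608;  ∫_0^4 24*x^2 dx = 512;
    ∫_0^4 -12*x dx = -96;  ∫_0^4 1 dx = 4.
  Sum: 36864/5 + 4608 + 512 − 96 + 4 = 62004/5.
Adding: ||u||_{H^1}^2 = 390340/21 + 62004/5 = 3253784/105.


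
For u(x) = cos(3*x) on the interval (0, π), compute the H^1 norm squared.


||u||_{H^1(0,π)}^2 = 5*π

u'(x) = -3*sin(3*x).
Expand u² and (u')² and integrate term by term on (0, π), using: for integers n ≥ 1, ∫_0^π sin²(nx) dx = ∫_0^π cos²(nx) dx = π/2; for n ≠ n', ∫_0^π sin(nx)sin(n'x) dx = ∫_0^π cos(nx)cos(n'x) dx = 0; and by product-to-sum, ∫_0^π sin(nx)cos(n'x) dx = ½∫_0^π [sin((n+n')x) + sin((n−n')x)] dx, which is 0 when n+n' is even and 2n/(n²−n'²) when n+n' is odd (it need not vanish on (0, π)).
  u² squared terms: (1)²·∫cos(3x)² dx = 1·π/2 = π/2.
  So ∫_0^π u² dx = π/2.
  (u')² squared terms: (-3)²·∫sin(3x)² dx = 9·π/2 = 9*π/2.
  So ∫_0^π (u')² dx = 9*π/2.
||u||_{H^1}^2 = (π/2) + (9*π/2) = 5*π.


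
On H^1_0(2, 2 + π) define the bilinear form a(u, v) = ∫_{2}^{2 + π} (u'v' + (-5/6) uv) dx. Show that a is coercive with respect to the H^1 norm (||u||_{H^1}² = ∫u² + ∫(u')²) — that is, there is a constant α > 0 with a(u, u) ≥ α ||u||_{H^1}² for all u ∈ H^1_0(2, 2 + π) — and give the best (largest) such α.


α = 1/12

Coercivity of a(·,·) on H^1_0(2, 2 + π) means a(u, u) ≥ α ||u||_{H^1}² for every u ∈ H^1_0.
The interval has length L = π, and Poincaré/coercivity depend only on L. Here a(u, u) = ∫(u')² + (-5/6)·∫u².
Here c = -5/6 < 0 with |c| < (π/L)² = 1, so coercivity still holds. The condition a(u,u) ≥ α||u||_{H^1}² reads (1−α)∫(u')² ≥ (α−c)∫u². Any admissible α is ≤ 1 (rapidly oscillating u have ∫u²/∫(u')² → 0), and α = 1 would force 0 ≥ (1−c)∫u², impossible since c < 1; so 1−α > 0. By the sharp Poincaré inequality on H^1_0 of an interval of length L, ∫(u')² ≥ (π/L)²∫u² with equality for the first sine mode sin(π(x−x₀)/L) (x₀ the left endpoint), so the inequality holds for all u iff (1−α)(π/L)² ≥ α − c, i.e. α ≤ ((π/L)² + c)/((π/L)² + 1) = (1 + c(L/π)²)/(1 + (L/π)²). (Direct route, valid since c ≤ 0: Poincaré gives c∫u² ≥ c(L/π)²∫(u')², so a(u,u) ≥ (1 + c(L/π)²)∫(u')², while ||u||_{H^1}² ≤ (1 + (L/π)²)∫(u')²; dividing yields the same α.) With (π/L)² = 1 and c = -5/6, the largest admissible constant is α = ((π/L)² + c)/((π/L)² + 1).
Simplifying, α = 1/12.


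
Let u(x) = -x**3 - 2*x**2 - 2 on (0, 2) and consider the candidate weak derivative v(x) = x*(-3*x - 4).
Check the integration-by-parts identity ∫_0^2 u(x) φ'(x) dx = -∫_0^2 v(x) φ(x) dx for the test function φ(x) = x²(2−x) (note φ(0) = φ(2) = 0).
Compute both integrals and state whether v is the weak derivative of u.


LHS = 64/5, RHS = 64/5. Yes, v = u' weakly.

u(x) = -x**3 - 2*x**2 - 2, classical derivative u'(x) = -3*x**2 - 4*x.
φ(x) = x²(2−x), so φ'(x) = x*(4 - 3*x).
Note φ(0) = φ(2) = 0, so the boundary term u·φ vanishes.
LHS = ∫_0^2 u(x) φ'(x) dx = ∫_0^2 (3*x^5 + 2*x^4 - 8*x^3 + 6*x^2 - 8*x) dx. Term by term:
  ∫_0^2 3*x^5 dx = 32;  ∫_0^2 2*x^4 dx = 64/5;  ∫_0^2 -8*x^3 dx = -32;
  ∫_0^2 6*x^2 dx = 16;  ∫_0^2 -8*x dx = -16.
Sum: 32 + 64/5 − 32 + 16 − 16 = 64/5.
So LHS = 64/5.
∫_0^2 v(x) φ(x) dx = ∫_0^2 (3*x^5 - 2*x^4 - 8*x^3) dx. Term by term:
  ∫_0^2 3*x^5 dx = 32;  ∫_0^2 -2*x^4 dx = -64/5;  ∫_0^2 -8*x^3 dx = -32.
Sum: 32 − 64/5 − 32 = -64/5.
So RHS = -∫_0^2 v(x) φ(x) dx = 64/5.
LHS = RHS, so the identity holds for this test φ.
Moreover u is smooth here and v(x) = u'(x) = -3*x**2 - 4*x pointwise, so the identity holds for every test function. Hence v is the weak derivative of u.


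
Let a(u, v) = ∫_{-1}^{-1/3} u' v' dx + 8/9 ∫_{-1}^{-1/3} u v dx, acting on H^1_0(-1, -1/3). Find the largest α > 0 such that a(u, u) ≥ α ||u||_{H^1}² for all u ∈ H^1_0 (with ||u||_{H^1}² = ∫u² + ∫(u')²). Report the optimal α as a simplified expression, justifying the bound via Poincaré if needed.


α = (32 + 81*π^2)/(9*(4 + 9*π^2))

Coercivity of a(·,·) on H^1_0(-1, -1/3) means a(u, u) ≥ α ||u||_{H^1}² for every u ∈ H^1_0.
The interval has length L = 2/3, and Poincaré/coercivity depend only on L. Here a(u, u) = ∫(u')² + (8/9)·∫u².
Here 0 < c = 8/9 < 1. The condition a(u,u) ≥ α||u||_{H^1}² reads (1−α)∫(u')² ≥ (α−c)∫u². Any admissible α is ≤ 1 (rapidly oscillating u have ∫u²/∫(u')² → 0), and α = 1 would force 0 ≥ (1−c)∫u², impossible since c < 1; so 1−α > 0. By the sharp Poincaré inequality on H^1_0 of an interval of length L, ∫(u')² ≥ (π/L)²∫u² with equality for the first sine mode sin(π(x−x₀)/L) (x₀ the left endpoint), so the inequality holds for all u iff (1−α)(π/L)² ≥ α − c, i.e. α ≤ ((π/L)² + c)/((π/L)² + 1) = (1 + c(L/π)²)/(1 + (L/π)²). With (π/L)² = 9*π^2/4 and c = 8/9, the largest admissible constant is α = ((π/L)² + c)/((π/L)² + 1).
Simplifying, α = (32 + 81*π^2)/(9*(4 + 9*π^2)).


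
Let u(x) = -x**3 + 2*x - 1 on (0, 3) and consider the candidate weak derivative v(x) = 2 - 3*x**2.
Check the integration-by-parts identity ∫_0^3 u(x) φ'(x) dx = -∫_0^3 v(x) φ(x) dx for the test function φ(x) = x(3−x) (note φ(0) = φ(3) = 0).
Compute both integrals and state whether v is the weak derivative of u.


LHS = 549/20, RHS = 549/20. Yes, v = u' weakly.

u(x) = -x**3 + 2*x - 1, classical derivative u'(x) = 2 - 3*x**2.
φ(x) = x(3−x), so φ'(x) = 3 - 2*x.
Note φ(0) = φ(3) = 0, so the boundary term u·φ vanishes.
LHS = ∫_0^3 u(x) φ'(x) dx = ∫_0^3 (2*x^4 - 3*x^3 - 4*x^2 + 8*x - 3) dx. Term by term:
  ∫_0^3 2*x^4 dx = 486/5;  ∫_0^3 -3*x^3 dx = -243/4;  ∫_0^3 -4*x^2 dx = -36;
  ∫_0^3 8*x dx = 36;  ∫_0^3 -3 dx = -9.
Sum: 486/5 − 243/4 − 36 + 36 − 9 = 549/20.
So LHS = 549/20.
∫_0^3 v(x) φ(x) dx = ∫_0^3 (3*x^4 - 9*x^3 - 2*x^2 + 6*x) dx. Term by term:
  ∫_0^3 3*x^4 dx = 729/5;  ∫_0^3 -9*x^3 dx = -729/4;  ∫_0^3 -2*x^2 dx = -18;
  ∫_0^3 6*x dx = 27.
Sum: 729/5 − 729/4 − 18 + 27 = -549/20.
So RHS = -∫_0^3 v(x) φ(x) dx = 549/20.
LHS = RHS, so the identity holds for this test φ.
Moreover u is smooth here and v(x) = u'(x) = 2 - 3*x**2 pointwise, so the identity holds for every test function. Hence v is the weak derivative of u.


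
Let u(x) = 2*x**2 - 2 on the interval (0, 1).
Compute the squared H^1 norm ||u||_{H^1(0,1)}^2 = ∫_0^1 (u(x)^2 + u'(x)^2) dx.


||u||_{H^1}^2 = 112/15

The H^1 norm (squared) on an interval (0, L) is
  ||u||_{H^1}^2 = ∫_0^L u(x)^2 dx + ∫_0^L u'(x)^2 dx.
Compute u'(x) = 4*x.
Then u(x)^2 = 4*x**4 - 8*x**2 + 4 and u'(x)^2 = 16*x**2.
Integrate each monomial from 0 to 1 using ∫_0^1 c·x^n dx = c·1^(n+1)/(n+1):
  ∫_0^1 u(x)^2 dx = ∫_0^1 (4*x^4 - 8*x^2 + 4) dx. Term by term:
    ∫_0^1 4*x^4 dx = 4/5;  ∫_0^1 -8*x^2 dx = -8/3;  ∫_0^1 4 dx = 4.
  Sum: 4/5 − 8/3 + 4 = 32/15.
  ∫_0^1 u'(x)^2 dx = ∫_0^1 (16*x^2) dx. Term by term:
    ∫_0^1 16*x^2 dx = 16/3.
Adding: ||u||_{H^1}^2 = 32/15 + 16/3 = 112/15.


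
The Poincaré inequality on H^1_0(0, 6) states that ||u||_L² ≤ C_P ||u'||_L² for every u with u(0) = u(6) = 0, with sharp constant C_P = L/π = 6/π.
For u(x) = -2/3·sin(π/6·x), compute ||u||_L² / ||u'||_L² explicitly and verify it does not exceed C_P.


||u||_L² / ||u'||_L² = 6/π = C_P.

u(x) = -2/3·sin(π/6·x), so u'(x) = -π*cos(π*x/6)/9.
Writing u(x) = A·sin(kπx/L) with A = -2/3 and k = 1, use ∫_0^L sin²(kπx/L) dx = L/2 and ∫_0^L cos²(kπx/L) dx = L/2.
u² = 4/9·sin²(π/6·x) and (u')² = π^2/81·cos²(π/6·x), and each of sin², cos² integrates to L/2 = 3 over (0, 6).
∫_0^6 u² dx = 4/3, so ||u||_L² = 2*sqrt(3)/3.
∫_0^6 (u')² dx = π^2/27, so ||u'||_L² = sqrt(3)*π/9.
Ratio ||u||_L² / ||u'||_L² = 6/π.
Sharp Poincaré constant on H^1_0(0, 6) is C_P = L/π = 6/π, achieved by sin(π/6·x).
This is the k = 1 eigenfunction (up to amplitude), so the ratio equals the sharp Poincaré constant exactly.


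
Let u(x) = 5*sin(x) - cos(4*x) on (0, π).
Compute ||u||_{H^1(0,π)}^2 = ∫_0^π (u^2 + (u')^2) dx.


||u||_{H^1(0,π)}^2 = 68/3 + 67*π/2

u'(x) = 4*sin(4*x) + 5*cos(x).
Expand u² and (u')² and integrate term by term on (0, π), using: for integers n ≥ 1, ∫_0^π sin²(nx) dx = ∫_0^π cos²(nx) dx = π/2; for n ≠ n', ∫_0^π sin(nx)sin(n'x) dx = ∫_0^π cos(nx)cos(n'x) dx = 0; and by product-to-sum, ∫_0^π sin(nx)cos(n'x) dx = ½∫_0^π [sin((n+n')x) + sin((n−n')x)] dx, which is 0 when n+n' is even and 2n/(n²−n'²) when n+n' is odd (it need not vanish on (0, π)).
  u² squared terms: (-1)²·∫cos(4x)² dx = 1·π/2 = π/2;  (5)²·∫sin(x)² dx = 25·π/2 = 25*π/2.
  u² cross terms: 2·(-1)·(5)·∫cos(4x)·sin(x) dx = -10·(-2/15) = 4/3.
  So ∫_0^π u² dx = π/2 + 25*π/2 + 4/3 = 4/3 + 13*π.
  (u')² squared terms: (4)²·∫sin(4x)² dx = 16·π/2 = 8*π;  (5)²·∫cos(x)² dx = 25·π/2 = 25*π/2.
  (u')² cross terms: 2·(4)·(5)·∫sin(4x)·cos(x) dx = 40·(8/15) = 64/3.
  So ∫_0^π (u')² dx = 8*π + 25*π/2 + 64/3 = 64/3 + 41*π/2.
||u||_{H^1}^2 = (4/3 + 13*π) + (64/3 + 41*π/2) = 68/3 + 67*π/2.


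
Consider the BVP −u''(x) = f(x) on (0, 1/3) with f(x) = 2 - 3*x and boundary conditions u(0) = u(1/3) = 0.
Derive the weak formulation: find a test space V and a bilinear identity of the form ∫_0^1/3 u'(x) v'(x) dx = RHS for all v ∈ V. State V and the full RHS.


V = H^1_0(0, 1/3) (so v(0) = v(1/3) = 0); weak form: ∫_0^1/3 u'v' dx = ∫_0^1/3 (2 - 3*x) v dx for all v ∈ V.

Multiply both sides by a test function v and integrate from 0 to 1/3:
  ∫_0^1/3 −u''(x) v(x) dx = ∫_0^1/3 f(x) v(x) dx.
Integrate the LHS by parts once:
  ∫_0^1/3 −u'' v dx = −[u'(x) v(x)]_0^1/3 + ∫_0^1/3 u'(x) v'(x) dx.
Thus ∫_0^1/3 u'(x) v'(x) dx = ∫_0^1/3 f(x) v(x) dx + [u'(x) v(x)]_0^1/3.
Choose V so that boundary terms are either known or forced to vanish.
u is Dirichlet: u(0) = u(1/3) = 0. Let V = H^1_0(0, 1/3); then v(0) = v(1/3) = 0, and [u' v]_0^1/3 = 0.
Weak formulation: find u (satisfying any essential BC) such that ∫_0^1/3 u'(x) v'(x) dx = ∫_0^1/3 f v dx for all v ∈ V.
Substituting f(x) = 2 - 3*x, the right-hand side is ∫_0^1/3 (2 - 3*x) v dx.


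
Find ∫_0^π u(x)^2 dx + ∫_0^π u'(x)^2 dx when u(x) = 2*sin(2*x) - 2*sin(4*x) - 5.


||u||_{H^1(0,π)}^2 = 69*π

u'(x) = 4*cos(2*x) - 8*cos(4*x).
Expand u² and (u')² and integrate term by term on (0, π), using: for integers n ≥ 1, ∫_0^π sin²(nx) dx = ∫_0^π cos²(nx) dx = π/2; for n ≠ n', ∫_0^π sin(nx)sin(n'x) dx = ∫_0^π cos(nx)cos(n'x) dx = 0; and by product-to-sum, ∫_0^π sin(nx)cos(n'x) dx = ½∫_0^π [sin((n+n')x) + sin((n−n')x)] dx, which is 0 when n+n' is even and 2n/(n²−n'²) when n+n' is odd (it need not vanish on (0, π)). For the constant mode: ∫_0^π 1 dx = π, ∫_0^π cos(nx) dx = 0, ∫_0^π sin(nx) dx = (1−(−1)^n)/n.
  u² squared terms: (-5)²·∫1 dx = 25·π = 25*π;  (-2)²·∫sin(4x)² dx = 4·π/2 = 2*π;  (2)²·∫sin(2x)² dx = 4·π/2 = 2*π.
  u² cross terms: 2·(-5)·(-2)·∫1·sin(4x) dx = 20·(0) = 0;  2·(-5)·(2)·∫1·sin(2x) dx = -20·(0) = 0;  2·(-2)·(2)·∫sin(4x)·sin(2x) dx = -8·(0) = 0.
  So ∫_0^π u² dx = 25*π + 2*π + 2*π + 0 + 0 + 0 = 29*π.
  (u')² squared terms: (-8)²·∫cos(4x)² dx = 64·π/2 = 32*π;  (4)²·∫cos(2x)² dx = 16·π/2 = 8*π.
  (u')² cross terms: 2·(-8)·(4)·∫cos(4x)·cos(2x) dx = -64·(0) = 0.
  So ∫_0^π (u')² dx = 32*π + 8*π + 0 = 40*π.
||u||_{H^1}^2 = (29*π) + (40*π) = 69*π.


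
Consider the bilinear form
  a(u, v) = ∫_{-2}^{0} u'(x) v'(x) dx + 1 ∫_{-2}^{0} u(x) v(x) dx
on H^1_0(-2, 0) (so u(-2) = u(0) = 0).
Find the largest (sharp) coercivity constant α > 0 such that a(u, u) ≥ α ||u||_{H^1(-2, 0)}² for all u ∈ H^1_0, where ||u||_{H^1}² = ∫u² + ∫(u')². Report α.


α = 1

Coercivity of a(·,·) on H^1_0(-2, 0) means a(u, u) ≥ α ||u||_{H^1}² for every u ∈ H^1_0.
The interval has length L = 2, and Poincaré/coercivity depend only on L. Here a(u, u) = ∫(u')² + (1)·∫u².
Here c = 1 ≥ 1, so a(u,u) = ∫(u')² + c∫u² ≥ ∫(u')² + ∫u² = ||u||_{H^1}², i.e. α = 1 works. No larger α is possible: a(u,u) ≥ α||u||_{H^1}² means (1−α)∫(u')² ≥ (α−c)∫u², and for the modes u_n = sin(nπ(x−x₀)/L) (x₀ the left endpoint) one has ∫u_n²/∫(u_n')² = (L/(nπ))² → 0, so a(u_n,u_n)/||u_n||_{H^1}² → 1. Hence the optimal constant is α = 1.
Therefore α = 1.


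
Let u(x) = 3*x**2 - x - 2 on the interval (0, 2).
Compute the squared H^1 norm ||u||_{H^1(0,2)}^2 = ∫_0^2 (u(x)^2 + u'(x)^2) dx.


||u||_{H^1}^2 = 1414/15

The H^1 norm (squared) on an interval (0, L) is
  ||u||_{H^1}^2 = ∫_0^L u(x)^2 dx + ∫_0^L u'(x)^2 dx.
Compute u'(x) = 6*x - 1.
Then u(x)^2 = 9*x**4 - 6*x**3 - 11*x**2 + 4*x + 4 and u'(x)^2 = 36*x**2 - 12*x + 1.
Integrate each monomial from 0 to 2 using ∫_0^2 c·x^n dx = c·2^(n+1)/(n+1):
  ∫_0^2 u(x)^2 dx = ∫_0^2 (9*x^4 - 6*x^3 - 11*x^2 + 4*x + 4) dx. Term by term:
    ∫_0^2 9*x^4 dx = 288/5;  ∫_0^2 -6*x^3 dx = -24;  ∫_0^2 -11*x^2 dx = -88/3;
    ∫_0^2 4*x dx = 8;  ∫_0^2 4 dx = 8.
  Sum: 288/5 − 24 − 88/3 + 8 + 8 = 304/15.
  ∫_0^2 u'(x)^2 dx = ∫_0^2 (36*x^2 - 12*x + 1) dx. Term by term:
    ∫_0^2 36*x^2 dx = 96;  ∫_0^2 -12*x dx = -24;  ∫_0^2 1 dx = 2.
  Sum: 96 − 24 + 2 = 74.
Adding: ||u||_{H^1}^2 = 304/15 + 74 = 1414/15.


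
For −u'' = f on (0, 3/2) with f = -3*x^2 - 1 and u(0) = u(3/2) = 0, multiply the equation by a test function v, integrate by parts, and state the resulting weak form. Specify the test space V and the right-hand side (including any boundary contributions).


V = H^1_0(0, 3/2) (so v(0) = v(3/2) = 0); weak form: ∫_0^3/2 u'v' dx = ∫_0^3/2 (-3*x^2 - 1) v dx for all v ∈ V.

Multiply both sides by a test function v and integrate from 0 to 3/2:
  ∫_0^3/2 −u''(x) v(x) dx = ∫_0^3/2 f(x) v(x) dx.
Integrate the LHS by parts once:
  ∫_0^3/2 −u'' v dx = −[u'(x) v(x)]_0^3/2 + ∫_0^3/2 u'(x) v'(x) dx.
Thus ∫_0^3/2 u'(x) v'(x) dx = ∫_0^3/2 f(x) v(x) dx + [u'(x) v(x)]_0^3/2.
Choose V so that boundary terms are either known or forced to vanish.
u is Dirichlet: u(0) = u(3/2) = 0. Let V = H^1_0(0, 3/2); then v(0) = v(3/2) = 0, and [u' v]_0^3/2 = 0.
Weak formulation: find u (satisfying any essential BC) such that ∫_0^3/2 u'(x) v'(x) dx = ∫_0^3/2 f v dx for all v ∈ V.
Substituting f(x) = -3*x^2 - 1, the right-hand side is ∫_0^3/2 (-3*x^2 - 1) v dx.


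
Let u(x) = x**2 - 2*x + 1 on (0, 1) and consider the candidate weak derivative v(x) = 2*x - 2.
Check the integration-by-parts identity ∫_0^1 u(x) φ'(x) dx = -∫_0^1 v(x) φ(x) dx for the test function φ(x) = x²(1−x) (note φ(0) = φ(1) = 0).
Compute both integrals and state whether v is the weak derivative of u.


LHS = 1/15, RHS = 1/15. Yes, v = u' weakly.

u(x) = x**2 - 2*x + 1, classical derivative u'(x) = 2*x - 2.
φ(x) = x²(1−x), so φ'(x) = x*(2 - 3*x).
Note φ(0) = φ(1) = 0, so the boundary term u·φ vanishes.
LHS = ∫_0^1 u(x) φ'(x) dx = ∫_0^1 (-3*x^4 + 8*x^3 - 7*x^2 + 2*x) dx. Term by term:
  ∫_0^1 -3*x^4 dx = -3/5;  ∫_0^1 8*x^3 dx = 2;  ∫_0^1 -7*x^2 dx = -7/3;
  ∫_0^1 2*x dx = 1.
Sum: -3/5 + 2 − 7/3 + 1 = 1/15.
So LHS = 1/15.
∫_0^1 v(x) φ(x) dx = ∫_0^1 (-2*x^4 + 4*x^3 - 2*x^2) dx. Term by term:
  ∫_0^1 -2*x^4 dx = -2/5;  ∫_0^1 4*x^3 dx = 1;  ∫_0^1 -2*x^2 dx = -2/3.
Sum: -2/5 + 1 − 2/3 = -1/15.
So RHS = -∫_0^1 v(x) φ(x) dx = 1/15.
LHS = RHS, so the identity holds for this test φ.
Moreover u is smooth here and v(x) = u'(x) = 2*x - 2 pointwise, so the identity holds for every test function. Hence v is the weak derivative of u.


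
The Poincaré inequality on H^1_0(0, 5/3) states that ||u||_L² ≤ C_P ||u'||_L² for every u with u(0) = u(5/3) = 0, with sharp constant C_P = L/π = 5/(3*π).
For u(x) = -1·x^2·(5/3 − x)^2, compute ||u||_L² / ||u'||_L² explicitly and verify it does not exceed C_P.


||u||_L² / ||u'||_L² = 5*sqrt(3)/18 < C_P = 5/(3*π).

u(x) = -1·x^2·(5/3 − x)^2, so u'(x) = 2*x*(-18*x^2 + 45*x - 25)/9.
u(x) = -1·x^2·(5/3 − x)^2 vanishes at x = 0 and x = 5/3, so u ∈ H^1_0(0, 5/3). Differentiate via the product rule and integrate the resulting polynomials term by term.
  ∫_0^5/3 u² dx = ∫_0^5/3 (x^8 - 20*x^7/3 + 50*x^6/3 - 500*x^5/27 + 625*x^4/81) dx. Term by term:
    ∫_0^5/3 x^8 dx = 1953125/177147;  ∫_0^5/3 -20*x^7/3 dx = -1953125/39366;  ∫_0^5/3 50*x^6/3 dx = 3906250/45927;
    ∫_0^5/3 -500*x^5/27 dx = -3906250/59049;  ∫_0^5/3 625*x^4/81 dx = 390625/19683.
  Sum: 1953125/177147 − 1953125/39366 + 3906250/45927 − 3906250/59049 + 390625/19683 = 390625/2480058.
  ∫_0^5/3 (u')² dx = ∫_0^5/3 (16*x^6 - 80*x^5 + 1300*x^4/9 - 1000*x^3/9 + 2500*x^2/81) dx. Term by term:
    ∫_0^5/3 16*x^6 dx = 1250000/15309;  ∫_0^5/3 -80*x^5 dx = -625000/2187;  ∫_0^5/3 1300*x^4/9 dx = 812500/2187;
    ∫_0^5/3 -1000*x^3/9 dx = -156250/729;  ∫_0^5/3 2500*x^2/81 dx = 312500/6561.
  Sum: 1250000/15309 − 625000/2187 + 812500/2187 − 156250/729 + 312500/6561 = 31250/45927.
∫_0^5/3 u² dx = 390625/2480058, so ||u||_L² = 625*sqrt(42)/10206.
∫_0^5/3 (u')² dx = 31250/45927, so ||u'||_L² = 125*sqrt(14)/567.
Ratio ||u||_L² / ||u'||_L² = 5*sqrt(3)/18.
Sharp Poincaré constant on H^1_0(0, 5/3) is C_P = L/π = 5/(3*π), achieved by sin(3*π/5·x).
A polynomial bump cannot attain the sharp Poincaré constant (only the first sine eigenfunction does), so the ratio is strictly less than C_P, consistent with ||u||_L² ≤ C_P ||u'||_L².


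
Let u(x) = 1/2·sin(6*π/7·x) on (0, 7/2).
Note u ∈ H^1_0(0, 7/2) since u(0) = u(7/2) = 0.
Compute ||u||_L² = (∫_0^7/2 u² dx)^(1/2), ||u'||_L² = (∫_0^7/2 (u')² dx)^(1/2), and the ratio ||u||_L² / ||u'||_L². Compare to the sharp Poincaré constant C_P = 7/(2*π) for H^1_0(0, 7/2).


||u||_L² / ||u'||_L² = 7/(6*π) < C_P = 7/(2*π).

u(x) = 1/2·sin(6*π/7·x), so u'(x) = 3*π*cos(6*π*x/7)/7.
Writing u(x) = A·sin(kπx/L) with A = 1/2 and k = 3, use ∫_0^L sin²(kπx/L) dx = L/2 and ∫_0^L cos²(kπx/L) dx = L/2.
u² = 1/4·sin²(6*π/7·x) and (u')² = 9*π^2/49·cos²(6*π/7·x), and each of sin², cos² integrates to L/2 = 7/4 over (0, 7/2).
∫_0^7/2 u² dx = 7/16, so ||u||_L² = sqrt(7)/4.
∫_0^7/2 (u')² dx = 9*π^2/28, so ||u'||_L² = 3*sqrt(7)*π/14.
Ratio ||u||_L² / ||u'||_L² = 7/(6*π).
Sharp Poincaré constant on H^1_0(0, 7/2) is C_P = L/π = 7/(2*π), achieved by sin(2*π/7·x).
This is the k = 3 harmonic; the ratio L/(kπ) is strictly less than C_P = L/π, consistent with the sharp inequality ||u||_L² ≤ C_P ||u'||_L².


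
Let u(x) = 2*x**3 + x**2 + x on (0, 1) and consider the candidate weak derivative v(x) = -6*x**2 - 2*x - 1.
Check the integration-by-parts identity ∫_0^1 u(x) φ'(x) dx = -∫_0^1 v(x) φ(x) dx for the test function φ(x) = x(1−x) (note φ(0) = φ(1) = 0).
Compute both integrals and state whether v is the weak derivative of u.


LHS = -19/30, RHS = 19/30. No, v is not the weak derivative of u.

u(x) = 2*x**3 + x**2 + x, classical derivative u'(x) = 6*x**2 + 2*x + 1.
φ(x) = x(1−x), so φ'(x) = 1 - 2*x.
Note φ(0) = φ(1) = 0, so the boundary term u·φ vanishes.
LHS = ∫_0^1 u(x) φ'(x) dx = ∫_0^1 (-4*x^4 - x^2 + x) dx. Term by term:
  ∫_0^1 -4*x^4 dx = -4/5;  ∫_0^1 -x^2 dx = -1/3;  ∫_0^1 x dx = 1/2.
Sum: -4/5 − 1/3 + 1/2 = -19/30.
So LHS = -19/30.
∫_0^1 v(x) φ(x) dx = ∫_0^1 (6*x^4 - 4*x^3 - x^2 - x) dx. Term by term:
  ∫_0^1 6*x^4 dx = 6/5;  ∫_0^1 -4*x^3 dx = -1;  ∫_0^1 -x^2 dx = -1/3;
  ∫_0^1 -x dx = -1/2.
Sum: 6/5 − 1 − 1/3 − 1/2 = -19/30.
So RHS = -∫_0^1 v(x) φ(x) dx = 19/30.
LHS − RHS = -19/15 ≠ 0, so the identity fails.
(For a valid weak derivative the identity must hold for EVERY test function, in particular this one. The failure shows v is NOT the weak derivative of u.)
Correct weak derivative would be u'(x) = 6*x**2 + 2*x + 1.


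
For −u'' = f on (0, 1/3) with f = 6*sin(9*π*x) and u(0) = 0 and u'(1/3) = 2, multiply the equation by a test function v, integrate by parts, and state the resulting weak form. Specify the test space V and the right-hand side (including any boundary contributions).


V = {v ∈ H^1(0, 1/3) : v(0) = 0} (test functions vanish at x = 0 where u is specified); weak form: ∫_0^1/3 u'v' dx = ∫_0^1/3 (6*sin(9*π*x)) v dx + 2·v(1/3) for all v ∈ V.

Multiply both sides by a test function v and integrate from 0 to 1/3:
  ∫_0^1/3 −u''(x) v(x) dx = ∫_0^1/3 f(x) v(x) dx.
Integrate the LHS by parts once:
  ∫_0^1/3 −u'' v dx = −[u'(x) v(x)]_0^1/3 + ∫_0^1/3 u'(x) v'(x) dx.
Thus ∫_0^1/3 u'(x) v'(x) dx = ∫_0^1/3 f(x) v(x) dx + [u'(x) v(x)]_0^1/3.
Choose V so that boundary terms are either known or forced to vanish.
Mixed BC: u(0) = 0 (Dirichlet) and u'(1/3) = 2 (Neumann). Define V = {v ∈ H^1(0, 1/3) : v(0) = 0}. Then [u' v]_0^1/3 = u'(1/3)·v(1/3) − u'(0)·0 = 2·v(1/3).
Weak formulation: find u (satisfying any essential BC) such that ∫_0^1/3 u'(x) v'(x) dx = ∫_0^1/3 f v dx + 2·v(1/3) for all v ∈ V (Dirichlet at 0 absorbed into V; Neumann datum at x = 1/3 contributes the boundary term).
Substituting f(x) = 6*sin(9*π*x), the right-hand side is ∫_0^1/3 (6*sin(9*π*x)) v dx + 2·v(1/3).


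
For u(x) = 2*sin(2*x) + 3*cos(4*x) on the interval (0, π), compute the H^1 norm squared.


||u||_{H^1(0,π)}^2 = 173*π/2

u'(x) = -12*sin(4*x) + 4*cos(2*x).
Expand u² and (u')² and integrate term by term on (0, π), using: for integers n ≥ 1, ∫_0^π sin²(nx) dx = ∫_0^π cos²(nx) dx = π/2; for n ≠ n', ∫_0^π sin(nx)sin(n'x) dx = ∫_0^π cos(nx)cos(n'x) dx = 0; and by product-to-sum, ∫_0^π sin(nx)cos(n'x) dx = ½∫_0^π [sin((n+n')x) + sin((n−n')x)] dx, which is 0 when n+n' is even and 2n/(n²−n'²) when n+n' is odd (it need not vanish on (0, π)).
  u² squared terms: (2)²·∫sin(2x)² dx = 4·π/2 = 2*π;  (3)²·∫cos(4x)² dx = 9·π/2 = 9*π/2.
  u² cross terms: 2·(2)·(3)·∫sin(2x)·cos(4x) dx = 12·(0) = 0.
  So ∫_0^π u² dx = 2*π + 9*π/2 + 0 = 13*π/2.
  (u')² squared terms: (-12)²·∫sin(4x)² dx = 144·π/2 = 72*π;  (4)²·∫cos(2x)² dx = 16·π/2 = 8*π.
  (u')² cross terms: 2·(-12)·(4)·∫sin(4x)·cos(2x) dx = -96·(0) = 0.
  So ∫_0^π (u')² dx = 72*π + 8*π + 0 = 80*π.
||u||_{H^1}^2 = (13*π/2) + (80*π) = 173*π/2.


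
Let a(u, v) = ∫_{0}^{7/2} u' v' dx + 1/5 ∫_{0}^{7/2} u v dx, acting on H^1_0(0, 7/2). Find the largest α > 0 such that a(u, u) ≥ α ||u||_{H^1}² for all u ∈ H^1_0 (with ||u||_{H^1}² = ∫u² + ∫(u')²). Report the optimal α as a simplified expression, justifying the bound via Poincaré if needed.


α = (49 + 20*π^2)/(5*(4*π^2 + 49))

Coercivity of a(·,·) on H^1_0(0, 7/2) means a(u, u) ≥ α ||u||_{H^1}² for every u ∈ H^1_0.
The interval has length L = 7/2, and Poincaré/coercivity depend only on L. Here a(u, u) = ∫(u')² + (1/5)·∫u².
Here 0 < c = 1/5 < 1. The condition a(u,u) ≥ α||u||_{H^1}² reads (1−α)∫(u')² ≥ (α−c)∫u². Any admissible α is ≤ 1 (rapidly oscillating u have ∫u²/∫(u')² → 0), and α = 1 would force 0 ≥ (1−c)∫u², impossible since c < 1; so 1−α > 0. By the sharp Poincaré inequality on H^1_0 of an interval of length L, ∫(u')² ≥ (π/L)²∫u² with equality for the first sine mode sin(π(x−x₀)/L) (x₀ the left endpoint), so the inequality holds for all u iff (1−α)(π/L)² ≥ α − c, i.e. α ≤ ((π/L)² + c)/((π/L)² + 1) = (1 + c(L/π)²)/(1 + (L/π)²). With (π/L)² = 4*π^2/49 and c = 1/5, the largest admissible constant is α = ((π/L)² + c)/((π/L)² + 1).
Simplifying, α = (49 + 20*π^2)/(5*(4*π^2 + 49)).


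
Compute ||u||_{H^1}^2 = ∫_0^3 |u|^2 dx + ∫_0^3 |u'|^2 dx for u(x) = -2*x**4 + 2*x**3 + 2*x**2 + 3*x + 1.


||u||_{H^1}^2 = 317769/35

The H^1 norm (squared) on an interval (0, L) is
  ||u||_{H^1}^2 = ∫_0^L u(x)^2 dx + ∫_0^L u'(x)^2 dx.
Compute u'(x) = -8*x**3 + 6*x**2 + 4*x + 3.
Then u(x)^2 = 4*x**8 - 8*x**7 - 4*x**6 - 4*x**5 + 12*x**4 + 16*x**3 + 13*x**2 + 6*x + 1 and u'(x)^2 = 64*x**6 - 96*x**5 - 28*x**4 + 52*x**2 + 24*x + 9.
Integrate each monomial from 0 to 3 using ∫_0^3 c·x^n dx = c·3^(n+1)/(n+1):
  ∫_0^3 u(x)^2 dx = ∫_0^3 (4*x^8 - 8*x^7 - 4*x^6 - 4*x^5 + 12*x^4 + 16*x^3 + 13*x^2 + 6*x + 1) dx. Term by term:
    ∫_0^3 4*x^8 dx = 8748;  ∫_0^3 -8*x^7 dx = -6561;  ∫_0^3 -4*x^6 dx = -8748/7;
    ∫_0^3 -4*x^5 dx = -486;  ∫_0^3 12*x^4 dx = 2916/5;  ∫_0^3 16*x^3 dx = 324;
    ∫_0^3 13*x^2 dx = 117;  ∫_0^3 6*x dx = 27;  ∫_0^3 1 dx = 3.
  Sum: 8748 − 6561 − 8748/7 − 486 + 2916/5 + 324 + 117 + 27 + 3 = 52692/35.
  ∫_0^3 u'(x)^2 dx = ∫_0^3 (64*x^6 - 96*x^5 - 28*x^4 + 52*x^2 + 24*x + 9) dx. Term by term:
    ∫_0^3 64*x^6 dx = 139968/7;  ∫_0^3 -96*x^5 dx = -11664;  ∫_0^3 -28*x^4 dx = -6804/5;
    ∫_0^3 52*x^2 dx = 468;  ∫_0^3 24*x dx = 108;  ∫_0^3 9 dx = 27.
  Sum: 139968/7 − 11664 − 6804/5 + 468 + 108 + 27 = 265077/35.
Adding: ||u||_{H^1}^2 = 52692/35 + 265077/35 = 317769/35.


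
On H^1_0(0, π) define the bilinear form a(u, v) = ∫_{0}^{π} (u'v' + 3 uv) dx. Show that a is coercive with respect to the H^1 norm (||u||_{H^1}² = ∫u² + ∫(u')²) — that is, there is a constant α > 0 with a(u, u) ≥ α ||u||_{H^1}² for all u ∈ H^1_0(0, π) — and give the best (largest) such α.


α = 1

Coercivity of a(·,·) on H^1_0(0, π) means a(u, u) ≥ α ||u||_{H^1}² for every u ∈ H^1_0.
The interval has length L = π, and Poincaré/coercivity depend only on L. Here a(u, u) = ∫(u')² + (3)·∫u².
Here c = 3 ≥ 1, so a(u,u) = ∫(u')² + c∫u² ≥ ∫(u')² + ∫u² = ||u||_{H^1}², i.e. α = 1 works. No larger α is possible: a(u,u) ≥ α||u||_{H^1}² means (1−α)∫(u')² ≥ (α−c)∫u², and for the modes u_n = sin(nπ(x−x₀)/L) (x₀ the left endpoint) one has ∫u_n²/∫(u_n')² = (L/(nπ))² → 0, so a(u_n,u_n)/||u_n||_{H^1}² → 1. Hence the optimal constant is α = 1.
Therefore α = 1.


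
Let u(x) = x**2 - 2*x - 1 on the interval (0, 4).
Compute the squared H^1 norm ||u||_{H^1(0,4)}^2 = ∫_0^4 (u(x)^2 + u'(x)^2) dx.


||u||_{H^1}^2 = 324/5

The H^1 norm (squared) on an interval (0, L) is
  ||u||_{H^1}^2 = ∫_0^L u(x)^2 dx + ∫_0^L u'(x)^2 dx.
Compute u'(x) = 2*x - 2.
Then u(x)^2 = x**4 - 4*x**3 + 2*x**2 + 4*x + 1 and u'(x)^2 = 4*x**2 - 8*x + 4.
Integrate each monomial from 0 to 4 using ∫_0^4 c·x^n dx = c·4^(n+1)/(n+1):
  ∫_0^4 u(x)^2 dx = ∫_0^4 (x^4 - 4*x^3 + 2*x^2 + 4*x + 1) dx. Term by term:
    ∫_0^4 x^4 dx = 1024/5;  ∫_0^4 -4*x^3 dx = -256;  ∫_0^4 2*x^2 dx = 128/3;
    ∫_0^4 4*x dx = 32;  ∫_0^4 1 dx = 4.
  Sum: 1024/5 − 256 + 128/3 + 32 + 4 = 412/15.
  ∫_0^4 u'(x)^2 dx = ∫_0^4 (4*x^2 - 8*x + 4) dx. Term by term:
    ∫_0^4 4*x^2 dx = 256/3;  ∫_0^4 -8*x dx = -64;  ∫_0^4 4 dx = 16.
  Sum: 256/3 − 64 + 16 = 112/3.
Adding: ||u||_{H^1}^2 = 412/15 + 112/3 = 324/5.


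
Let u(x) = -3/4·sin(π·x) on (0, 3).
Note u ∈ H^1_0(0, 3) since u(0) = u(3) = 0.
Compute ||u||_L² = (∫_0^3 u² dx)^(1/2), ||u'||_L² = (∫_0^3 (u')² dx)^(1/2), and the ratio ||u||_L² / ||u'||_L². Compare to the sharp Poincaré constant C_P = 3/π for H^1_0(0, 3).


||u||_L² / ||u'||_L² = 1/π < C_P = 3/π.

u(x) = -3/4·sin(π·x), so u'(x) = -3*π*cos(π*x)/4.
Writing u(x) = A·sin(kπx/L) with A = -3/4 and k = 3, use ∫_0^L sin²(kπx/L) dx = L/2 and ∫_0^L cos²(kπx/L) dx = L/2.
u² = 9/16·sin²(π·x) and (u')² = 9*π^2/16·cos²(π·x), and each of sin², cos² integrates to L/2 = 3/2 over (0, 3).
∫_0^3 u² dx = 27/32, so ||u||_L² = 3*sqrt(6)/8.
∫_0^3 (u')² dx = 27*π^2/32, so ||u'||_L² = 3*sqrt(6)*π/8.
Ratio ||u||_L² / ||u'||_L² = 1/π.
Sharp Poincaré constant on H^1_0(0, 3) is C_P = L/π = 3/π, achieved by sin(π/3·x).
This is the k = 3 harmonic; the ratio L/(kπ) is strictly less than C_P = L/π, consistent with the sharp inequality ||u||_L² ≤ C_P ||u'||_L².


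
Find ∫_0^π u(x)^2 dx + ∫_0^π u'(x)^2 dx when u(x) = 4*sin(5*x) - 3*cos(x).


||u||_{H^1(0,π)}^2 = 217*π

u'(x) = 3*sin(x) + 20*cos(5*x).
Expand u² and (u')² and integrate term by term on (0, π), using: for integers n ≥ 1, ∫_0^π sin²(nx) dx = ∫_0^π cos²(nx) dx = π/2; for n ≠ n', ∫_0^π sin(nx)sin(n'x) dx = ∫_0^π cos(nx)cos(n'x) dx = 0; and by product-to-sum, ∫_0^π sin(nx)cos(n'x) dx = ½∫_0^π [sin((n+n')x) + sin((n−n')x)] dx, which is 0 when n+n' is even and 2n/(n²−n'²) when n+n' is odd (it need not vanish on (0, π)).
  u² squared terms: (-3)²·∫cos(x)² dx = 9·π/2 = 9*π/2;  (4)²·∫sin(5x)² dx = 16·π/2 = 8*π.
  u² cross terms: 2·(-3)·(4)·∫cos(x)·sin(5x) dx = -24·(0) = 0.
  So ∫_0^π u² dx = 9*π/2 + 8*π + 0 = 25*π/2.
  (u')² squared terms: (3)²·∫sin(x)² dx = 9·π/2 = 9*π/2;  (20)²·∫cos(5x)² dx = 400·π/2 = 200*π.
  (u')² cross terms: 2·(3)·(20)·∫sin(x)·cos(5x) dx = 120·(0) = 0.
  So ∫_0^π (u')² dx = 9*π/2 + 200*π + 0 = 409*π/2.
||u||_{H^1}^2 = (25*π/2) + (409*π/2) = 217*π.


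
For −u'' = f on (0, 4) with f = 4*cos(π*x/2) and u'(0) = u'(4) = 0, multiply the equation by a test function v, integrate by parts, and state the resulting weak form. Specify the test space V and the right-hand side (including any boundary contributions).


V = H^1(0, 4) (no boundary constraint on v; u is determined up to an additive constant); weak form: ∫_0^4 u'v' dx = ∫_0^4 (4*cos(π*x/2)) v dx for all v ∈ V.

Multiply both sides by a test function v and integrate from 0 to 4:
  ∫_0^4 −u''(x) v(x) dx = ∫_0^4 f(x) v(x) dx.
Integrate the LHS by parts once:
  ∫_0^4 −u'' v dx = −[u'(x) v(x)]_0^4 + ∫_0^4 u'(x) v'(x) dx.
Thus ∫_0^4 u'(x) v'(x) dx = ∫_0^4 f(x) v(x) dx + [u'(x) v(x)]_0^4.
Choose V so that boundary terms are either known or forced to vanish.
u has homogeneous Neumann: u'(0) = u'(4) = 0. So [u' v]_0^4 = 0·v(4) − 0·v(0) = 0 for any v; take V = H^1(0, 4).
Weak formulation: find u (satisfying any essential BC) such that ∫_0^4 u'(x) v'(x) dx = ∫_0^4 f v dx for all v ∈ V (homogeneous Neumann, so boundary terms vanish).
Substituting f(x) = 4*cos(π*x/2), the right-hand side is ∫_0^4 (4*cos(π*x/2)) v dx.
Compatibility check (pure Neumann): taking v ≡ 1 ∈ V gives 0 = ∫_0^4 f dx + (0) − (0), i.e. ∫_0^4 f dx must equal u'(0) − u'(4) = 0. Indeed ∫_0^4 (4*cos(π*x/2)) dx = 0, so the data are compatible. The solution is then unique only up to an additive constant (fix it e.g. by requiring ∫_0^4 u dx = 0).


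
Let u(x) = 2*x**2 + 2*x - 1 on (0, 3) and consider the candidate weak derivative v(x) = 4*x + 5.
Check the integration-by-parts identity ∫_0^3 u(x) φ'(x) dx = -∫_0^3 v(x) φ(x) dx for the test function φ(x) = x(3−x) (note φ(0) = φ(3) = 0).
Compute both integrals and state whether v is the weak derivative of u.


LHS = -36, RHS = -99/2. No, v is not the weak derivative of u.

u(x) = 2*x**2 + 2*x - 1, classical derivative u'(x) = 4*x + 2.
φ(x) = x(3−x), so φ'(x) = 3 - 2*x.
Note φ(0) = φ(3) = 0, so the boundary term u·φ vanishes.
LHS = ∫_0^3 u(x) φ'(x) dx = ∫_0^3 (-4*x^3 + 2*x^2 + 8*x - 3) dx. Term by term:
  ∫_0^3 -4*x^3 dx = -81;  ∫_0^3 2*x^2 dx = 18;  ∫_0^3 8*x dx = 36;
  ∫_0^3 -3 dx = -9.
Sum: -81 + 18 + 36 − 9 = -36.
So LHS = -36.
∫_0^3 v(x) φ(x) dx = ∫_0^3 (-4*x^3 + 7*x^2 + 15*x) dx. Term by term:
  ∫_0^3 -4*x^3 dx = -81;  ∫_0^3 7*x^2 dx = 63;  ∫_0^3 15*x dx = 135/2.
Sum: -81 + 63 + 135/2 = 99/2.
So RHS = -∫_0^3 v(x) φ(x) dx = -99/2.
LHS − RHS = 27/2 ≠ 0, so the identity fails.
(For a valid weak derivative the identity must hold for EVERY test function, in particular this one. The failure shows v is NOT the weak derivative of u.)
Correct weak derivative would be u'(x) = 4*x + 2.


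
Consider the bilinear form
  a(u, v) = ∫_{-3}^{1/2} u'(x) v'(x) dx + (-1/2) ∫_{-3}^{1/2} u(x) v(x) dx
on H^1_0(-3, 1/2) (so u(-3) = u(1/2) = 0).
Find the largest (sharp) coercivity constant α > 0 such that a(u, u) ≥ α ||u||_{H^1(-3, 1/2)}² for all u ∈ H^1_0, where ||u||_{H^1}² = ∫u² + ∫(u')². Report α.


α = (-49 + 8*π^2)/(2*(4*π^2 + 49))

Coercivity of a(·,·) on H^1_0(-3, 1/2) means a(u, u) ≥ α ||u||_{H^1}² for every u ∈ H^1_0.
The interval has length L = 7/2, and Poincaré/coercivity depend only on L. Here a(u, u) = ∫(u')² + (-1/2)·∫u².
Here c = -1/2 < 0 with |c| < (π/L)² = 4*π^2/49, so coercivity still holds. The condition a(u,u) ≥ α||u||_{H^1}² reads (1−α)∫(u')² ≥ (α−c)∫u². Any admissible α is ≤ 1 (rapidly oscillating u have ∫u²/∫(u')² → 0), and α = 1 would force 0 ≥ (1−c)∫u², impossible since c < 1; so 1−α > 0. By the sharp Poincaré inequality on H^1_0 of an interval of length L, ∫(u')² ≥ (π/L)²∫u² with equality for the first sine mode sin(π(x−x₀)/L) (x₀ the left endpoint), so the inequality holds for all u iff (1−α)(π/L)² ≥ α − c, i.e. α ≤ ((π/L)² + c)/((π/L)² + 1) = (1 + c(L/π)²)/(1 + (L/π)²). (Direct route, valid since c ≤ 0: Poincaré gives c∫u² ≥ c(L/π)²∫(u')², so a(u,u) ≥ (1 + c(L/π)²)∫(u')², while ||u||_{H^1}² ≤ (1 + (L/π)²)∫(u')²; dividing yields the same α.) With (π/L)² = 4*π^2/49 and c = -1/2, the largest admissible constant is α = ((π/L)² + c)/((π/L)² + 1).
Simplifying, α = (-49 + 8*π^2)/(2*(4*π^2 + 49)).


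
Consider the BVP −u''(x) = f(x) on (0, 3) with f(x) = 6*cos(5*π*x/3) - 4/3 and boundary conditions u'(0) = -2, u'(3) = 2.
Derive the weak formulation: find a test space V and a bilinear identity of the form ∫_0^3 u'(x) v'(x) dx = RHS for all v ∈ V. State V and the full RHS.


V = H^1(0, 3) (v unrestricted at boundary; u is determined up to an additive constant); weak form: ∫_0^3 u'v' dx = ∫_0^3 (6*cos(5*π*x/3) - 4/3) v dx + 2·v(3) + 2·v(0) for all v ∈ V.

Multiply both sides by a test function v and integrate from 0 to 3:
  ∫_0^3 −u''(x) v(x) dx = ∫_0^3 f(x) v(x) dx.
Integrate the LHS by parts once:
  ∫_0^3 −u'' v dx = −[u'(x) v(x)]_0^3 + ∫_0^3 u'(x) v'(x) dx.
Thus ∫_0^3 u'(x) v'(x) dx = ∫_0^3 f(x) v(x) dx + [u'(x) v(x)]_0^3.
Choose V so that boundary terms are either known or forced to vanish.
u has inhomogeneous Neumann u'(0) = -2, u'(3) = 2. [u' v]_0^3 = (2)·v(3) − (-2)·v(0) = 2·v(3) + 2·v(0). Take V = H^1(0, 3); boundary term becomes part of RHS.
Weak formulation: find u (satisfying any essential BC) such that ∫_0^3 u'(x) v'(x) dx = ∫_0^3 f v dx + 2·v(3) + 2·v(0) for all v ∈ V (Neumann data are natural BCs: they enter the RHS as boundary terms).
Substituting f(x) = 6*cos(5*π*x/3) - 4/3, the right-hand side is ∫_0^3 (6*cos(5*π*x/3) - 4/3) v dx + 2·v(3) + 2·v(0).
Compatibility check (pure Neumann): taking v ≡ 1 ∈ V gives 0 = ∫_0^3 f dx + (2) − (-2), i.e. ∫_0^3 f dx must equal u'(0) − u'(3) = -4. Indeed ∫_0^3 (6*cos(5*π*x/3) - 4/3) dx = -4, so the data are compatible. The solution is then unique only up to an additive constant (fix it e.g. by requiring ∫_0^3 u dx = 0).


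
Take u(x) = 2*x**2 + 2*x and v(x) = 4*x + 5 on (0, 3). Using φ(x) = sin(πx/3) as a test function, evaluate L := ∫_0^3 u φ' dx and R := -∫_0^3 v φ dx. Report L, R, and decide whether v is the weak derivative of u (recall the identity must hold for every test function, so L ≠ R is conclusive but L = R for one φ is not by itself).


LHS = -48/π, RHS = -66/π. No, v is not the weak derivative of u.

u(x) = 2*x**2 + 2*x, classical derivative u'(x) = 4*x + 2.
φ(x) = sin(πx/3), so φ'(x) = π*cos(π*x/3)/3.
Note φ(0) = φ(3) = 0, so the boundary term u·φ vanishes.
LHS = ∫_0^3 u(x) φ'(x) dx = ∫_0^3 (2*π*x^2*cos(π*x/3)/3 + 2*π*x*cos(π*x/3)/3) dx. Term by term:
  ∫_0^3 2*π*x*cos(π*x/3)/3 dx = -12/π;  ∫_0^3 2*π*x^2*cos(π*x/3)/3 dx = -36/π.
Sum: -12/π − 36/π = -48/π.
So LHS = -48/π.
∫_0^3 v(x) φ(x) dx = ∫_0^3 (4*x*sin(π*x/3) + 5*sin(π*x/3)) dx. Term by term:
  ∫_0^3 5*sin(π*x/3) dx = 30/π;  ∫_0^3 4*x*sin(π*x/3) dx = 36/π.
Sum: 30/π + 36/π = 66/π.
So RHS = -∫_0^3 v(x) φ(x) dx = -66/π.
LHS − RHS = 18/π ≠ 0, so the identity fails.
(For a valid weak derivative the identity must hold for EVERY test function, in particular this one. The failure shows v is NOT the weak derivative of u.)
Correct weak derivative would be u'(x) = 4*x + 2.


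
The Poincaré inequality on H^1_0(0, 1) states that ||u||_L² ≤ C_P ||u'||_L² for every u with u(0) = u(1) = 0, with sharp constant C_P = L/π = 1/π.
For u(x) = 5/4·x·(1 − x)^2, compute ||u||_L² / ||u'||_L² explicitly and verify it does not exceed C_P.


||u||_L² / ||u'||_L² = sqrt(14)/14 < C_P = 1/π.

u(x) = 5/4·x·(1 − x)^2, so u'(x) = 15*x^2/4 - 5*x + 5/4.
u(x) = 5/4·x·(1 − x)^2 vanishes at x = 0 and x = 1, so u ∈ H^1_0(0, 1). Differentiate via the product rule and integrate the resulting polynomials term by term.
  ∫_0^1 u² dx = ∫_0^1 (25*x^6/16 - 25*x^5/4 + 75*x^4/8 - 25*x^3/4 + 25*x^2/16) dx. Term by term:
    ∫_0^1 25*x^6/16 dx = 25/112;  ∫_0^1 -25*x^5/4 dx = -25/24;  ∫_0^1 75*x^4/8 dx = 15/8;
    ∫_0^1 -25*x^3/4 dx = -25/16;  ∫_0^1 25*x^2/16 dx = 25/48.
  Sum: 25/112 − 25/24 + 15/8 − 25/16 + 25/48 = 5/336.
  ∫_0^1 (u')² dx = ∫_0^1 (225*x^4/16 - 75*x^3/2 + 275*x^2/8 - 25*x/2 + 25/16) dx. Term by term:
    ∫_0^1 225*x^4/16 dx = 45/16;  ∫_0^1 -75*x^3/2 dx = -75/8;  ∫_0^1 275*x^2/8 dx = 275/24;
    ∫_0^1 -25*x/2 dx = -25/4;  ∫_0^1 25/16 dx = 25/16.
  Sum: 45/16 − 75/8 + 275/24 − 25/4 + 25/16 = 5/24.
∫_0^1 u² dx = 5/336, so ||u||_L² = sqrt(105)/84.
∫_0^1 (u')² dx = 5/24, so ||u'||_L² = sqrt(30)/12.
Ratio ||u||_L² / ||u'||_L² = sqrt(14)/14.
Sharp Poincaré constant on H^1_0(0, 1) is C_P = L/π = 1/π, achieved by sin(π·x).
A polynomial bump cannot attain the sharp Poincaré constant (only the first sine eigenfunction does), so the ratio is strictly less than C_P, consistent with ||u||_L² ≤ C_P ||u'||_L².
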